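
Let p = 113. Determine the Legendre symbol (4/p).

1

Pull out 2^2: since 113 ≡ 1 (mod 8), (2/113) = +1, so (2/113)^2 = +1.
Reached (1/113) = 1. Collecting the sign flips along the way, the symbol is +1.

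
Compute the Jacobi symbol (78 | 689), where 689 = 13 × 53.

Pull out 2: since 689 ≡ 1 (mod 8), (2/689) = +1.
Reciprocity: 39 ≡ 3 and 689 ≡ 1 (mod 4), so (39/689) = +(689/39).
Reduce top mod 39: now compute (26/39).
Pull out 2: since 39 ≡ 7 (mod 8), (2/39) = +1.
Reciprocity: 13 ≡ 1 and 39 ≡ 3 (mod 4), so (13/39) = +(39/13).
Reduce top mod 13: now compute (0/13).
Top reduces to 0: gcd > 1, so the symbol is 0.

0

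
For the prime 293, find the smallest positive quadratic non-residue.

2

(2/293) = −1, so 2 is the smallest positive non-residue mod 293.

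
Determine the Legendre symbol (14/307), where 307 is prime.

Pull out 2: since 307 ≡ 3 (mod 8), (2/307) = -1.
Reciprocity: 7 ≡ 3 and 307 ≡ 3 (mod 4), so (7/307) = −(307/7).
Reduce top mod 7: now compute (6/7).
Pull out 2: since 7 ≡ 7 (mod 8), (2/7) = +1.
Reciprocity: 3 ≡ 3 and 7 ≡ 3 (mod 4), so (3/7) = −(7/3).
Reduce top mod 3: now compute (1/3).
Reached (1/3) = 1. Collecting the sign flips along the way, the symbol is -1.

-1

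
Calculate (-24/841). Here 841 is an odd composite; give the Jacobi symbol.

1

First reduce: -24 ≡ 817 (mod 841).
Reciprocity: 817 ≡ 1 and 841 ≡ 1 (mod 4), so (817/841) = +(841/817).
Reduce top mod 817: now compute (24/817).
Pull out 2^3: since 817 ≡ 1 (mod 8), (2/817) = +1, so (2/817)^3 = +1.
Reciprocity: 3 ≡ 3 and 817 ≡ 1 (mod 4), so (3/817) = +(817/3).
Reduce top mod 3: now compute (1/3).
Reached (1/3) = 1. Collecting the sign flips along the way, the symbol is +1.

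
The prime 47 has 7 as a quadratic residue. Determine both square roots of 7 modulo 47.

17, 30

Since 47 ≡ 3 (mod 4), a square root of 7 is 7^((47+1)/4) = 7^12 mod 47.
Repeated squaring: 7^2≡2, 7^4≡4, 7^8≡16 (mod 47).
7^12 = 7^(8+4) ≡ 17 (mod 47).
Check: 17² = 289 ≡ 7 (mod 47). The two roots are 17 and 30.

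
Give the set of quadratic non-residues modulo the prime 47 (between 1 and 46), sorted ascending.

5 10 11 13 15 19 20 22 23 26 29 30 31 33 35 38 39 40 41 43 44 45 46

Square k = 1,…,23 (k and 47−k give the same square):
1²=1, 2²=4, 3²=9, 4²=16, 5²=25, 6²=36, 7²≡2, 8²≡17, 9²≡34, 10²≡6, 11²≡27, 12²≡3, 13²≡28, 14²≡8, 15²≡37, 16²≡21, 17²≡7, 18²≡42, 19²≡32, 20²≡24, 21²≡18, 22²≡14, 23²≡12 (mod 47).
The residues are {1, 2, 3, 4, 6, 7, 8, 9, 12, 14, 16, 17, 18, 21, 24, 25, 27, 28, 32, 34, 36, 37, 42}; the non-residues are the remaining 23 nonzero classes.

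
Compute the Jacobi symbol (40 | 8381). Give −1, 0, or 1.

-1

Pull out 2^3: since 8381 ≡ 5 (mod 8), (2/8381) = -1, so (2/8381)^3 = -1.
Reciprocity: 5 ≡ 1 and 8381 ≡ 1 (mod 4), so (5/8381) = +(8381/5).
Reduce top mod 5: now compute (1/5).
Reached (1/5) = 1. Collecting the sign flips along the way, the symbol is -1.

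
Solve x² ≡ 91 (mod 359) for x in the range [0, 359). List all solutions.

Since 359 ≡ 3 (mod 4), a square root of 91 is 91^((359+1)/4) = 91^90 mod 359.
Repeated squaring: 91^2≡24, 91^4≡217, 91^8≡60, 91^16≡10, 91^32≡100, 91^64≡307 (mod 359).
91^90 = 91^(64+16+8+2) ≡ 74 (mod 359).
Check: 74² = 5476 ≡ 91 (mod 359). The two roots are 74 and 285.

74, 285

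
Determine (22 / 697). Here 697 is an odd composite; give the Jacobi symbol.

Pull out 2: since 697 ≡ 1 (mod 8), (2/697) = +1.
Reciprocity: 11 ≡ 3 and 697 ≡ 1 (mod 4), so (11/697) = +(697/11).
Reduce top mod 11: now compute (4/11).
Pull out 2^2: since 11 ≡ 3 (mod 8), (2/11) = -1, so (2/11)^2 = +1.
Reached (1/11) = 1. Collecting the sign flips along the way, the symbol is +1.

1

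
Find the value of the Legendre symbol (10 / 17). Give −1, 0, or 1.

Euler's criterion: (10/17) ≡ 10^8 (mod 17).
10^2 ≡ 15 (mod 17)
10^4 ≡ 4 (mod 17)
10^8 ≡ 16 (mod 17)
10^8 = 10^(8) ≡ 16 (mod 17).
Result is 16 ≡ −1, so (10/17) = −1.

-1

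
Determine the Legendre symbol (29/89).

-1

Euler's criterion: (29/89) ≡ 29^44 (mod 89).
29^2 ≡ 40 (mod 89)
29^4 ≡ 87 (mod 89)
29^8 ≡ 4 (mod 89)
29^16 ≡ 16 (mod 89)
29^32 ≡ 78 (mod 89)
29^44 = 29^(32+8+4) ≡ 88 (mod 89).
Result is 88 ≡ −1, so (29/89) = −1.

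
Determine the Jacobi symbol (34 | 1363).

Pull out 2: since 1363 ≡ 3 (mod 8), (2/1363) = -1.
Reciprocity: 17 ≡ 1 and 1363 ≡ 3 (mod 4), so (17/1363) = +(1363/17).
Reduce top mod 17: now compute (3/17).
Reciprocity: 3 ≡ 3 and 17 ≡ 1 (mod 4), so (3/17) = +(17/3).
Reduce top mod 3: now compute (2/3).
Pull out 2: since 3 ≡ 3 (mod 8), (2/3) = -1.
Reached (1/3) = 1. Collecting the sign flips along the way, the symbol is +1.

1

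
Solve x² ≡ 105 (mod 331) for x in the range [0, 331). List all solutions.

84, 247

Since 331 ≡ 3 (mod 4), a square root of 105 is 105^((331+1)/4) = 105^83 mod 331.
Repeated squaring: 105^2≡102, 105^4≡143, 105^8≡258, 105^16≡33, 105^32≡96, 105^64≡279 (mod 331).
105^83 = 105^(64+16+2+1) ≡ 84 (mod 331).
Check: 84² = 7056 ≡ 105 (mod 331). The two roots are 84 and 247.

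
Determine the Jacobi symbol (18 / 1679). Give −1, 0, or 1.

1

Pull out 2: since 1679 ≡ 7 (mod 8), (2/1679) = +1.
Reciprocity: 9 ≡ 1 and 1679 ≡ 3 (mod 4), so (9/1679) = +(1679/9).
Reduce top mod 9: now compute (5/9).
Reciprocity: 5 ≡ 1 and 9 ≡ 1 (mod 4), so (5/9) = +(9/5).
Reduce top mod 5: now compute (4/5).
Pull out 2^2: since 5 ≡ 5 (mod 8), (2/5) = -1, so (2/5)^2 = +1.
Reached (1/5) = 1. Collecting the sign flips along the way, the symbol is +1.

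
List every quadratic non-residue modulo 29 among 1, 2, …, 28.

2,3,8,10,11,12,14,15,17,18,19,21,26,27

Square k = 1,…,14 (k and 29−k give the same square):
1²=1, 2²=4, 3²=9, 4²=16, 5²=25, 6²≡7, 7²≡20, 8²≡6, 9²≡23, 10²≡13, 11²≡5, 12²≡28, 13²≡24, 14²≡22 (mod 29).
The residues are {1, 4, 5, 6, 7, 9, 13, 16, 20, 22, 23, 24, 25, 28}; the non-residues are the remaining 14 nonzero classes.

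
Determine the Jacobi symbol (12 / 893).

-1

Pull out 2^2: since 893 ≡ 5 (mod 8), (2/893) = -1, so (2/893)^2 = +1.
Reciprocity: 3 ≡ 3 and 893 ≡ 1 (mod 4), so (3/893) = +(893/3).
Reduce top mod 3: now compute (2/3).
Pull out 2: since 3 ≡ 3 (mod 8), (2/3) = -1.
Reached (1/3) = 1. Collecting the sign flips along the way, the symbol is -1.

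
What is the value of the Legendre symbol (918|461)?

First reduce: 918 ≡ 457 (mod 461).
Reciprocity: 457 ≡ 1 and 461 ≡ 1 (mod 4), so (457/461) = +(461/457).
Reduce top mod 457: now compute (4/457).
Pull out 2^2: since 457 ≡ 1 (mod 8), (2/457) = +1, so (2/457)^2 = +1.
Reached (1/457) = 1. Collecting the sign flips along the way, the symbol is +1.

1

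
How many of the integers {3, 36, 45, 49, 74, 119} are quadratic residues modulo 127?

(3/127) = -1 → non-residue.
(36/127) = +1 → QR.
(45/127) = -1 → non-residue.
(49/127) = +1 → QR.
(74/127) = +1 → QR.
(119/127) = -1 → non-residue.
Total quadratic residues among the 6: 3.

3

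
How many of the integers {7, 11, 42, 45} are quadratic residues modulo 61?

(7/61) = -1 → non-residue.
(11/61) = -1 → non-residue.
(42/61) = +1 → QR.
(45/61) = +1 → QR.
Total quadratic residues among the 4: 2.

2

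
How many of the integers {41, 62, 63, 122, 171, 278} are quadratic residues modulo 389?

(41/389) = +1 → QR.
(62/389) = +1 → QR.
(63/389) = +1 → QR.
(122/389) = +1 → QR.
(171/389) = +1 → QR.
(278/389) = +1 → QR.
Total quadratic residues among the 6: 6.

6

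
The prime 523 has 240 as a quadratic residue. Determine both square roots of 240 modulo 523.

Since 523 ≡ 3 (mod 4), a square root of 240 is 240^((523+1)/4) = 240^131 mod 523.
Repeated squaring: 240^2≡70, 240^4≡193, 240^8≡116, 240^16≡381, 240^32≡290, 240^64≡420, 240^128≡149 (mod 523).
240^131 = 240^(128+2+1) ≡ 122 (mod 523).
Check: 122² = 14884 ≡ 240 (mod 523). The two roots are 122 and 401.

122, 401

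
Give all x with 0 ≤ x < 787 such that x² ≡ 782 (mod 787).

Since 787 ≡ 3 (mod 4), a square root of 782 is 782^((787+1)/4) = 782^197 mod 787.
Repeated squaring: 782^2≡25, 782^4≡625, 782^8≡273, 782^16≡551, 782^32≡606, 782^64≡494, 782^128≡66 (mod 787).
782^197 = 782^(128+64+4+1) ≡ 668 (mod 787).
Check: 668² = 446224 ≡ 782 (mod 787). The two roots are 119 and 668.

119, 668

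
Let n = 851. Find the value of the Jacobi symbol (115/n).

0

Reciprocity: 115 ≡ 3 and 851 ≡ 3 (mod 4), so (115/851) = −(851/115).
Reduce top mod 115: now compute (46/115).
Pull out 2: since 115 ≡ 3 (mod 8), (2/115) = -1.
Reciprocity: 23 ≡ 3 and 115 ≡ 3 (mod 4), so (23/115) = −(115/23).
Reduce top mod 23: now compute (0/23).
Top reduces to 0: gcd > 1, so the symbol is 0.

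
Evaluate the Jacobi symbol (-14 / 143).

-1

First reduce: -14 ≡ 129 (mod 143).
Reciprocity: 129 ≡ 1 and 143 ≡ 3 (mod 4), so (129/143) = +(143/129).
Reduce top mod 129: now compute (14/129).
Pull out 2: since 129 ≡ 1 (mod 8), (2/129) = +1.
Reciprocity: 7 ≡ 3 and 129 ≡ 1 (mod 4), so (7/129) = +(129/7).
Reduce top mod 7: now compute (3/7).
Reciprocity: 3 ≡ 3 and 7 ≡ 3 (mod 4), so (3/7) = −(7/3).
Reduce top mod 3: now compute (1/3).
Reached (1/3) = 1. Collecting the sign flips along the way, the symbol is -1.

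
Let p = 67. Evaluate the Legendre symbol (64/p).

1

Pull out 2^6: since 67 ≡ 3 (mod 8), (2/67) = -1, so (2/67)^6 = +1.
Reached (1/67) = 1. Collecting the sign flips along the way, the symbol is +1.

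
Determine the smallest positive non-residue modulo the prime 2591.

7

(2/2591) = +1, so 2 is a residue.
(3/2591) = +1, so 3 is a residue.
(4/2591) = +1, so 4 is a residue.
(5/2591) = +1, so 5 is a residue.
(6/2591) = +1, so 6 is a residue.
(7/2591) = −1, so 7 is the smallest positive non-residue mod 2591.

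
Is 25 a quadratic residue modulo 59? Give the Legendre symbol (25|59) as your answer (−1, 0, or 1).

Reciprocity: 25 ≡ 1 and 59 ≡ 3 (mod 4), so (25/59) = +(59/25).
Reduce top mod 25: now compute (9/25).
Reciprocity: 9 ≡ 1 and 25 ≡ 1 (mod 4), so (9/25) = +(25/9).
Reduce top mod 9: now compute (7/9).
Reciprocity: 7 ≡ 3 and 9 ≡ 1 (mod 4), so (7/9) = +(9/7).
Reduce top mod 7: now compute (2/7).
Pull out 2: since 7 ≡ 7 (mod 8), (2/7) = +1.
Reached (1/7) = 1. Collecting the sign flips along the way, the symbol is +1.

1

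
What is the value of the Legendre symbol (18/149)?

Euler's criterion: (18/149) ≡ 18^74 (mod 149).
18^2 ≡ 26 (mod 149)
18^4 ≡ 80 (mod 149)
18^8 ≡ 142 (mod 149)
18^16 ≡ 49 (mod 149)
18^32 ≡ 17 (mod 149)
18^64 ≡ 140 (mod 149)
18^74 = 18^(64+8+2) ≡ 148 (mod 149).
Result is 148 ≡ −1, so (18/149) = −1.

-1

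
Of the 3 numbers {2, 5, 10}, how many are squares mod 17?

1

(2/17) = +1 → QR.
(5/17) = -1 → non-residue.
(10/17) = -1 → non-residue.
Total quadratic residues among the 3: 1.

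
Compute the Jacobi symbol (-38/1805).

First reduce: -38 ≡ 1767 (mod 1805).
Reciprocity: 1767 ≡ 3 and 1805 ≡ 1 (mod 4), so (1767/1805) = +(1805/1767).
Reduce top mod 1767: now compute (38/1767).
Pull out 2: since 1767 ≡ 7 (mod 8), (2/1767) = +1.
Reciprocity: 19 ≡ 3 and 1767 ≡ 3 (mod 4), so (19/1767) = −(1767/19).
Reduce top mod 19: now compute (0/19).
Top reduces to 0: gcd > 1, so the symbol is 0.

0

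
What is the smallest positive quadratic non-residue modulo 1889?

3

(2/1889) = +1, so 2 is a residue.
(3/1889) = −1, so 3 is the smallest positive non-residue mod 1889.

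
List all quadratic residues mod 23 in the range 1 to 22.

1, 2, 3, 4, 6, 8, 9, 12, 13, 16, 18

Square k = 1,…,11 (k and 23−k give the same square):
1²=1, 2²=4, 3²=9, 4²=16, 5²≡2, 6²≡13, 7²≡3, 8²≡18, 9²≡12, 10²≡8, 11²≡6 (mod 23).
So the quadratic residues mod 23 are {1, 2, 3, 4, 6, 8, 9, 12, 13, 16, 18}.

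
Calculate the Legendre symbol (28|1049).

-1

Pull out 2^2: since 1049 ≡ 1 (mod 8), (2/1049) = +1, so (2/1049)^2 = +1.
Reciprocity: 7 ≡ 3 and 1049 ≡ 1 (mod 4), so (7/1049) = +(1049/7).
Reduce top mod 7: now compute (6/7).
Pull out 2: since 7 ≡ 7 (mod 8), (2/7) = +1.
Reciprocity: 3 ≡ 3 and 7 ≡ 3 (mod 4), so (3/7) = −(7/3).
Reduce top mod 3: now compute (1/3).
Reached (1/3) = 1. Collecting the sign flips along the way, the symbol is -1.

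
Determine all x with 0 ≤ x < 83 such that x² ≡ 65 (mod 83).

Since 83 ≡ 3 (mod 4), a square root of 65 is 65^((83+1)/4) = 65^21 mod 83.
Repeated squaring: 65^2≡75, 65^4≡64, 65^8≡29, 65^16≡11 (mod 83).
65^21 = 65^(16+4+1) ≡ 27 (mod 83).
Check: 27² = 729 ≡ 65 (mod 83). The two roots are 27 and 56.

27, 56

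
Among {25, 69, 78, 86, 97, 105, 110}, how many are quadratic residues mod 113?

4

(25/113) = +1 → QR.
(69/113) = +1 → QR.
(78/113) = -1 → non-residue.
(86/113) = -1 → non-residue.
(97/113) = +1 → QR.
(105/113) = +1 → QR.
(110/113) = -1 → non-residue.
Total quadratic residues among the 7: 4.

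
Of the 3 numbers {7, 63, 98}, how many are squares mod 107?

(7/107) = -1 → non-residue.
(63/107) = -1 → non-residue.
(98/107) = -1 → non-residue.
Total quadratic residues among the 3: 0.

0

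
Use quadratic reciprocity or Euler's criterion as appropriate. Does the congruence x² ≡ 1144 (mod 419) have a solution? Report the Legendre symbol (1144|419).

1

First reduce: 1144 ≡ 306 (mod 419).
Pull out 2: since 419 ≡ 3 (mod 8), (2/419) = -1.
Reciprocity: 153 ≡ 1 and 419 ≡ 3 (mod 4), so (153/419) = +(419/153).
Reduce top mod 153: now compute (113/153).
Reciprocity: 113 ≡ 1 and 153 ≡ 1 (mod 4), so (113/153) = +(153/113).
Reduce top mod 113: now compute (40/113).
Pull out 2^3: since 113 ≡ 1 (mod 8), (2/113) = +1, so (2/113)^3 = +1.
Reciprocity: 5 ≡ 1 and 113 ≡ 1 (mod 4), so (5/113) = +(113/5).
Reduce top mod 5: now compute (3/5).
Reciprocity: 3 ≡ 3 and 5 ≡ 1 (mod 4), so (3/5) = +(5/3).
Reduce top mod 3: now compute (2/3).
Pull out 2: since 3 ≡ 3 (mod 8), (2/3) = -1.
Reached (1/3) = 1. Collecting the sign flips along the way, the symbol is +1.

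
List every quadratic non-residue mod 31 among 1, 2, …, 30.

Square k = 1,…,15 (k and 31−k give the same square):
1²=1, 2²=4, 3²=9, 4²=16, 5²=25, 6²≡5, 7²≡18, 8²≡2, 9²≡19, 10²≡7, 11²≡28, 12²≡20, 13²≡14, 14²≡10, 15²≡8 (mod 31).
The residues are {1, 2, 4, 5, 7, 8, 9, 10, 14, 16, 18, 19, 20, 25, 28}; the non-residues are the remaining 15 nonzero classes.

3 6 11 12 13 15 17 21 22 23 24 26 27 29 30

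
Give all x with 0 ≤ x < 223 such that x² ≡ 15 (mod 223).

Since 223 ≡ 3 (mod 4), a square root of 15 is 15^((223+1)/4) = 15^56 mod 223.
Repeated squaring: 15^2≡2, 15^4≡4, 15^8≡16, 15^16≡33, 15^32≡197 (mod 223).
15^56 = 15^(32+16+8) ≡ 98 (mod 223).
Check: 98² = 9604 ≡ 15 (mod 223). The two roots are 98 and 125.

98, 125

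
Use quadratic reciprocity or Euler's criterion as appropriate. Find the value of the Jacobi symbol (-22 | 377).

First reduce: -22 ≡ 355 (mod 377).
Reciprocity: 355 ≡ 3 and 377 ≡ 1 (mod 4), so (355/377) = +(377/355).
Reduce top mod 355: now compute (22/355).
Pull out 2: since 355 ≡ 3 (mod 8), (2/355) = -1.
Reciprocity: 11 ≡ 3 and 355 ≡ 3 (mod 4), so (11/355) = −(355/11).
Reduce top mod 11: now compute (3/11).
Reciprocity: 3 ≡ 3 and 11 ≡ 3 (mod 4), so (3/11) = −(11/3).
Reduce top mod 3: now compute (2/3).
Pull out 2: since 3 ≡ 3 (mod 8), (2/3) = -1.
Reached (1/3) = 1. Collecting the sign flips along the way, the symbol is +1.

1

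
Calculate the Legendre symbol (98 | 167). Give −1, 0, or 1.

1

Euler's criterion: (98/167) ≡ 98^83 (mod 167).
98^2 ≡ 85 (mod 167)
98^4 ≡ 44 (mod 167)
98^8 ≡ 99 (mod 167)
98^16 ≡ 115 (mod 167)
98^32 ≡ 32 (mod 167)
98^64 ≡ 22 (mod 167)
98^83 = 98^(64+16+2+1) ≡ 1 (mod 167).
Result is 1, so (98/167) = 1.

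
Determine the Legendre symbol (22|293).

Pull out 2: since 293 ≡ 5 (mod 8), (2/293) = -1.
Reciprocity: 11 ≡ 3 and 293 ≡ 1 (mod 4), so (11/293) = +(293/11).
Reduce top mod 11: now compute (7/11).
Reciprocity: 7 ≡ 3 and 11 ≡ 3 (mod 4), so (7/11) = −(11/7).
Reduce top mod 7: now compute (4/7).
Pull out 2^2: since 7 ≡ 7 (mod 8), (2/7) = +1, so (2/7)^2 = +1.
Reached (1/7) = 1. Collecting the sign flips along the way, the symbol is +1.

1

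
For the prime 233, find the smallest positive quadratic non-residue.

3

(2/233) = +1, so 2 is a residue.
(3/233) = −1, so 3 is the smallest positive non-residue mod 233.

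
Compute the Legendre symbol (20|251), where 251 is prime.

1

Pull out 2^2: since 251 ≡ 3 (mod 8), (2/251) = -1, so (2/251)^2 = +1.
Reciprocity: 5 ≡ 1 and 251 ≡ 3 (mod 4), so (5/251) = +(251/5).
Reduce top mod 5: now compute (1/5).
Reached (1/5) = 1. Collecting the sign flips along the way, the symbol is +1.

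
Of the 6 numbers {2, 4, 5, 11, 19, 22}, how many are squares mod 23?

(2/23) = +1 → QR.
(4/23) = +1 → QR.
(5/23) = -1 → non-residue.
(11/23) = -1 → non-residue.
(19/23) = -1 → non-residue.
(22/23) = -1 → non-residue.
Total quadratic residues among the 6: 2.

2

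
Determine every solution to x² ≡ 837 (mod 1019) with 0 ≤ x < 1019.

333, 686

Since 1019 ≡ 3 (mod 4), a square root of 837 is 837^((1019+1)/4) = 837^255 mod 1019.
Repeated squaring: 837^2≡516, 837^4≡297, 837^8≡575, 837^16≡469, 837^32≡876, 837^64≡69, 837^128≡685 (mod 1019).
837^255 = 837^(128+64+32+16+8+4+2+1) ≡ 686 (mod 1019).
Check: 686² = 470596 ≡ 837 (mod 1019). The two roots are 333 and 686.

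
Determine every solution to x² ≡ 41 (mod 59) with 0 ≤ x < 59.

10, 49

Since 59 ≡ 3 (mod 4), a square root of 41 is 41^((59+1)/4) = 41^15 mod 59.
Repeated squaring: 41^2≡29, 41^4≡15, 41^8≡48 (mod 59).
41^15 = 41^(8+4+2+1) ≡ 49 (mod 59).
Check: 49² = 2401 ≡ 41 (mod 59). The two roots are 10 and 49.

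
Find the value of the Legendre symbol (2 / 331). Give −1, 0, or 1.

-1

Pull out 2: since 331 ≡ 3 (mod 8), (2/331) = -1.
Reached (1/331) = 1. Collecting the sign flips along the way, the symbol is -1.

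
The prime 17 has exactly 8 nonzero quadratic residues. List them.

1,2,4,8,9,13,15,16

Square k = 1,…,8 (k and 17−k give the same square):
1²=1, 2²=4, 3²=9, 4²=16, 5²≡8, 6²≡2, 7²≡15, 8²≡13 (mod 17).
So the quadratic residues mod 17 are {1, 2, 4, 8, 9, 13, 15, 16}.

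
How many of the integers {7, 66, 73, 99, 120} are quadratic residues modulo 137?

4

(7/137) = +1 → QR.
(66/137) = -1 → non-residue.
(73/137) = +1 → QR.
(99/137) = +1 → QR.
(120/137) = +1 → QR.
Total quadratic residues among the 5: 4.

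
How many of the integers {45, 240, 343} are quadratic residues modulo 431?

(45/431) = +1 → QR.
(240/431) = +1 → QR.
(343/431) = -1 → non-residue.
Total quadratic residues among the 3: 2.

2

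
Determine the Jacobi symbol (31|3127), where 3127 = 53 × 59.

1

Reciprocity: 31 ≡ 3 and 3127 ≡ 3 (mod 4), so (31/3127) = −(3127/31).
Reduce top mod 31: now compute (27/31).
Reciprocity: 27 ≡ 3 and 31 ≡ 3 (mod 4), so (27/31) = −(31/27).
Reduce top mod 27: now compute (4/27).
Pull out 2^2: since 27 ≡ 3 (mod 8), (2/27) = -1, so (2/27)^2 = +1.
Reached (1/27) = 1. Collecting the sign flips along the way, the symbol is +1.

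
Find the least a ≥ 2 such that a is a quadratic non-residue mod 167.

5

(2/167) = +1, so 2 is a residue.
(3/167) = +1, so 3 is a residue.
(4/167) = +1, so 4 is a residue.
(5/167) = −1, so 5 is the smallest positive non-residue mod 167.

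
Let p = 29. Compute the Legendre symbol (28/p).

Pull out 2^2: since 29 ≡ 5 (mod 8), (2/29) = -1, so (2/29)^2 = +1.
Reciprocity: 7 ≡ 3 and 29 ≡ 1 (mod 4), so (7/29) = +(29/7).
Reduce top mod 7: now compute (1/7).
Reached (1/7) = 1. Collecting the sign flips along the way, the symbol is +1.

1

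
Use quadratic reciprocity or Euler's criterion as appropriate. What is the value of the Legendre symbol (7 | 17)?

-1

Reciprocity: 7 ≡ 3 and 17 ≡ 1 (mod 4), so (7/17) = +(17/7).
Reduce top mod 7: now compute (3/7).
Reciprocity: 3 ≡ 3 and 7 ≡ 3 (mod 4), so (3/7) = −(7/3).
Reduce top mod 3: now compute (1/3).
Reached (1/3) = 1. Collecting the sign flips along the way, the symbol is -1.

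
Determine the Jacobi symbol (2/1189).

Pull out 2: since 1189 ≡ 5 (mod 8), (2/1189) = -1.
Reached (1/1189) = 1. Collecting the sign flips along the way, the symbol is -1.

-1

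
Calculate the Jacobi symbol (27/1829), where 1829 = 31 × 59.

Reciprocity: 27 ≡ 3 and 1829 ≡ 1 (mod 4), so (27/1829) = +(1829/27).
Reduce top mod 27: now compute (20/27).
Pull out 2^2: since 27 ≡ 3 (mod 8), (2/27) = -1, so (2/27)^2 = +1.
Reciprocity: 5 ≡ 1 and 27 ≡ 3 (mod 4), so (5/27) = +(27/5).
Reduce top mod 5: now compute (2/5).
Pull out 2: since 5 ≡ 5 (mod 8), (2/5) = -1.
Reached (1/5) = 1. Collecting the sign flips along the way, the symbol is -1.

-1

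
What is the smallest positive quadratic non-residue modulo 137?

(2/137) = +1, so 2 is a residue.
(3/137) = −1, so 3 is the smallest positive non-residue mod 137.

3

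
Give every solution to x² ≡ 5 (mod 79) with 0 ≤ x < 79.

20, 59

Since 79 ≡ 3 (mod 4), a square root of 5 is 5^((79+1)/4) = 5^20 mod 79.
Repeated squaring: 5^2≡25, 5^4≡72, 5^8≡49, 5^16≡31 (mod 79).
5^20 = 5^(16+4) ≡ 20 (mod 79).
Check: 20² = 400 ≡ 5 (mod 79). The two roots are 20 and 59.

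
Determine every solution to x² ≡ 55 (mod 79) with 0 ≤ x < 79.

23, 56

Since 79 ≡ 3 (mod 4), a square root of 55 is 55^((79+1)/4) = 55^20 mod 79.
Repeated squaring: 55^2≡23, 55^4≡55, 55^8≡23, 55^16≡55 (mod 79).
55^20 = 55^(16+4) ≡ 23 (mod 79).
Check: 23² = 529 ≡ 55 (mod 79). The two roots are 23 and 56.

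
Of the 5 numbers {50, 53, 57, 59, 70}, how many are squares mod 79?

(50/79) = +1 → QR.
(53/79) = -1 → non-residue.
(57/79) = -1 → non-residue.
(59/79) = -1 → non-residue.
(70/79) = -1 → non-residue.
Total quadratic residues among the 5: 1.

1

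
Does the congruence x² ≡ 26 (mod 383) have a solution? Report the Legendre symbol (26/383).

-1

Pull out 2: since 383 ≡ 7 (mod 8), (2/383) = +1.
Reciprocity: 13 ≡ 1 and 383 ≡ 3 (mod 4), so (13/383) = +(383/13).
Reduce top mod 13: now compute (6/13).
Pull out 2: since 13 ≡ 5 (mod 8), (2/13) = -1.
Reciprocity: 3 ≡ 3 and 13 ≡ 1 (mod 4), so (3/13) = +(13/3).
Reduce top mod 3: now compute (1/3).
Reached (1/3) = 1. Collecting the sign flips along the way, the symbol is -1.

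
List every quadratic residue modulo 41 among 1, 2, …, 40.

1,2,4,5,8,9,10,16,18,20,21,23,25,31,32,33,36,37,39,40

Square k = 1,…,20 (k and 41−k give the same square):
1²=1, 2²=4, 3²=9, 4²=16, 5²=25, 6²=36, 7²≡8, 8²≡23, 9²≡40, 10²≡18, 11²≡39, 12²≡21, 13²≡5, 14²≡32, 15²≡20, 16²≡10, 17²≡2, 18²≡37, 19²≡33, 20²≡31 (mod 41).
So the quadratic residues mod 41 are {1, 2, 4, 5, 8, 9, 10, 16, 18, 20, 21, 23, 25, 31, 32, 33, 36, 37, 39, 40}.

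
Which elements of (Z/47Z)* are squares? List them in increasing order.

Square k = 1,…,23 (k and 47−k give the same square):
1²=1, 2²=4, 3²=9, 4²=16, 5²=25, 6²=36, 7²≡2, 8²≡17, 9²≡34, 10²≡6, 11²≡27, 12²≡3, 13²≡28, 14²≡8, 15²≡37, 16²≡21, 17²≡7, 18²≡42, 19²≡32, 20²≡24, 21²≡18, 22²≡14, 23²≡12 (mod 47).
So the quadratic residues mod 47 are {1, 2, 3, 4, 6, 7, 8, 9, 12, 14, 16, 17, 18, 21, 24, 25, 27, 28, 32, 34, 36, 37, 42}.

1 2 3 4 6 7 8 9 12 14 16 17 18 21 24 25 27 28 32 34 36 37 42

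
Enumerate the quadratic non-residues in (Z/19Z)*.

Square k = 1,…,9 (k and 19−k give the same square):
1²=1, 2²=4, 3²=9, 4²=16, 5²≡6, 6²≡17, 7²≡11, 8²≡7, 9²≡5 (mod 19).
The residues are {1, 4, 5, 6, 7, 9, 11, 16, 17}; the non-residues are the remaining 9 nonzero classes.

2, 3, 8, 10, 12, 13, 14, 15, 18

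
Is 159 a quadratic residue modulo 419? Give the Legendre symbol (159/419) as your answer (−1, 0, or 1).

Reciprocity: 159 ≡ 3 and 419 ≡ 3 (mod 4), so (159/419) = −(419/159).
Reduce top mod 159: now compute (101/159).
Reciprocity: 101 ≡ 1 and 159 ≡ 3 (mod 4), so (101/159) = +(159/101).
Reduce top mod 101: now compute (58/101).
Pull out 2: since 101 ≡ 5 (mod 8), (2/101) = -1.
Reciprocity: 29 ≡ 1 and 101 ≡ 1 (mod 4), so (29/101) = +(101/29).
Reduce top mod 29: now compute (14/29).
Pull out 2: since 29 ≡ 5 (mod 8), (2/29) = -1.
Reciprocity: 7 ≡ 3 and 29 ≡ 1 (mod 4), so (7/29) = +(29/7).
Reduce top mod 7: now compute (1/7).
Reached (1/7) = 1. Collecting the sign flips along the way, the symbol is -1.

-1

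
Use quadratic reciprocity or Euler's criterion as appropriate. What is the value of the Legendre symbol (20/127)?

-1

Pull out 2^2: since 127 ≡ 7 (mod 8), (2/127) = +1, so (2/127)^2 = +1.
Reciprocity: 5 ≡ 1 and 127 ≡ 3 (mod 4), so (5/127) = +(127/5).
Reduce top mod 5: now compute (2/5).
Pull out 2: since 5 ≡ 5 (mod 8), (2/5) = -1.
Reached (1/5) = 1. Collecting the sign flips along the way, the symbol is -1.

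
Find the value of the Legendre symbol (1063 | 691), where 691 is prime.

First reduce: 1063 ≡ 372 (mod 691).
Pull out 2^2: since 691 ≡ 3 (mod 8), (2/691) = -1, so (2/691)^2 = +1.
Reciprocity: 93 ≡ 1 and 691 ≡ 3 (mod 4), so (93/691) = +(691/93).
Reduce top mod 93: now compute (40/93).
Pull out 2^3: since 93 ≡ 5 (mod 8), (2/93) = -1, so (2/93)^3 = -1.
Reciprocity: 5 ≡ 1 and 93 ≡ 1 (mod 4), so (5/93) = +(93/5).
Reduce top mod 5: now compute (3/5).
Reciprocity: 3 ≡ 3 and 5 ≡ 1 (mod 4), so (3/5) = +(5/3).
Reduce top mod 3: now compute (2/3).
Pull out 2: since 3 ≡ 3 (mod 8), (2/3) = -1.
Reached (1/3) = 1. Collecting the sign flips along the way, the symbol is +1.

1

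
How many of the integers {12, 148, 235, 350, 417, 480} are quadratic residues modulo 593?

3

(12/593) = -1 → non-residue.
(148/593) = +1 → QR.
(235/593) = +1 → QR.
(350/593) = -1 → non-residue.
(417/593) = -1 → non-residue.
(480/593) = +1 → QR.
Total quadratic residues among the 6: 3.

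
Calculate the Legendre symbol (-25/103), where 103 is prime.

Euler's criterion: (-25/103) ≡ 78^51 (mod 103).
78^2 ≡ 7 (mod 103)
78^4 ≡ 49 (mod 103)
78^8 ≡ 32 (mod 103)
78^16 ≡ 97 (mod 103)
78^32 ≡ 36 (mod 103)
78^51 = 78^(32+16+2+1) ≡ 102 (mod 103).
Result is 102 ≡ −1, so (-25/103) = −1.

-1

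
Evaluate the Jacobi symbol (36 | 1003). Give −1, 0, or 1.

Pull out 2^2: since 1003 ≡ 3 (mod 8), (2/1003) = -1, so (2/1003)^2 = +1.
Reciprocity: 9 ≡ 1 and 1003 ≡ 3 (mod 4), so (9/1003) = +(1003/9).
Reduce top mod 9: now compute (4/9).
Pull out 2^2: since 9 ≡ 1 (mod 8), (2/9) = +1, so (2/9)^2 = +1.
Reached (1/9) = 1. Collecting the sign flips along the way, the symbol is +1.

1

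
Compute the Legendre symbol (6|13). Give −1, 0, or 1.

-1

Pull out 2: since 13 ≡ 5 (mod 8), (2/13) = -1.
Reciprocity: 3 ≡ 3 and 13 ≡ 1 (mod 4), so (3/13) = +(13/3).
Reduce top mod 3: now compute (1/3).
Reached (1/3) = 1. Collecting the sign flips along the way, the symbol is -1.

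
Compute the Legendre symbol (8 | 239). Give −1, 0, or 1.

1

Euler's criterion: (8/239) ≡ 8^119 (mod 239).
8^2 ≡ 64 (mod 239)
8^4 ≡ 33 (mod 239)
8^8 ≡ 133 (mod 239)
8^16 ≡ 3 (mod 239)
8^32 ≡ 9 (mod 239)
8^64 ≡ 81 (mod 239)
8^119 = 8^(64+32+16+4+2+1) ≡ 1 (mod 239).
Result is 1, so (8/239) = 1.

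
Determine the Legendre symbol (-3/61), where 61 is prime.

First reduce: -3 ≡ 58 (mod 61).
Pull out 2: since 61 ≡ 5 (mod 8), (2/61) = -1.
Reciprocity: 29 ≡ 1 and 61 ≡ 1 (mod 4), so (29/61) = +(61/29).
Reduce top mod 29: now compute (3/29).
Reciprocity: 3 ≡ 3 and 29 ≡ 1 (mod 4), so (3/29) = +(29/3).
Reduce top mod 3: now compute (2/3).
Pull out 2: since 3 ≡ 3 (mod 8), (2/3) = -1.
Reached (1/3) = 1. Collecting the sign flips along the way, the symbol is +1.

1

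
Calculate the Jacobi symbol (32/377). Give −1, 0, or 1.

1

Pull out 2^5: since 377 ≡ 1 (mod 8), (2/377) = +1, so (2/377)^5 = +1.
Reached (1/377) = 1. Collecting the sign flips along the way, the symbol is +1.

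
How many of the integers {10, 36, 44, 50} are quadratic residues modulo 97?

(10/97) = -1 → non-residue.
(36/97) = +1 → QR.
(44/97) = +1 → QR.
(50/97) = +1 → QR.
Total quadratic residues among the 4: 3.

3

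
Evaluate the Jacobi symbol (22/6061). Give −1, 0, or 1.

0

Pull out 2: since 6061 ≡ 5 (mod 8), (2/6061) = -1.
Reciprocity: 11 ≡ 3 and 6061 ≡ 1 (mod 4), so (11/6061) = +(6061/11).
Reduce top mod 11: now compute (0/11).
Top reduces to 0: gcd > 1, so the symbol is 0.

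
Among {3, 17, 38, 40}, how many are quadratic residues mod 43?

(3/43) = -1 → non-residue.
(17/43) = +1 → QR.
(38/43) = +1 → QR.
(40/43) = +1 → QR.
Total quadratic residues among the 4: 3.

3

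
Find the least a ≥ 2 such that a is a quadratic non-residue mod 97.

5

(2/97) = +1, so 2 is a residue.
(3/97) = +1, so 3 is a residue.
(4/97) = +1, so 4 is a residue.
(5/97) = −1, so 5 is the smallest positive non-residue mod 97.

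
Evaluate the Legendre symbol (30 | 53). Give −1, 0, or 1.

Euler's criterion: (30/53) ≡ 30^26 (mod 53).
30^2 ≡ 52 (mod 53)
30^4 ≡ 1 (mod 53)
30^8 ≡ 1 (mod 53)
30^16 ≡ 1 (mod 53)
30^26 = 30^(16+8+2) ≡ 52 (mod 53).
Result is 52 ≡ −1, so (30/53) = −1.

-1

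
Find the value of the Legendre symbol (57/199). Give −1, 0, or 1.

1

Reciprocity: 57 ≡ 1 and 199 ≡ 3 (mod 4), so (57/199) = +(199/57).
Reduce top mod 57: now compute (28/57).
Pull out 2^2: since 57 ≡ 1 (mod 8), (2/57) = +1, so (2/57)^2 = +1.
Reciprocity: 7 ≡ 3 and 57 ≡ 1 (mod 4), so (7/57) = +(57/7).
Reduce top mod 7: now compute (1/7).
Reached (1/7) = 1. Collecting the sign flips along the way, the symbol is +1.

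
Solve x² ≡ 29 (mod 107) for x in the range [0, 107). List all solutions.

Since 107 ≡ 3 (mod 4), a square root of 29 is 29^((107+1)/4) = 29^27 mod 107.
Repeated squaring: 29^2≡92, 29^4≡11, 29^8≡14, 29^16≡89 (mod 107).
29^27 = 29^(16+8+2+1) ≡ 52 (mod 107).
Check: 52² = 2704 ≡ 29 (mod 107). The two roots are 52 and 55.

52, 55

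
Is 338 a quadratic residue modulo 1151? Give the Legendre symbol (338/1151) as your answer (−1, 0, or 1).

1

Pull out 2: since 1151 ≡ 7 (mod 8), (2/1151) = +1.
Reciprocity: 169 ≡ 1 and 1151 ≡ 3 (mod 4), so (169/1151) = +(1151/169).
Reduce top mod 169: now compute (137/169).
Reciprocity: 137 ≡ 1 and 169 ≡ 1 (mod 4), so (137/169) = +(169/137).
Reduce top mod 137: now compute (32/137).
Pull out 2^5: since 137 ≡ 1 (mod 8), (2/137) = +1, so (2/137)^5 = +1.
Reached (1/137) = 1. Collecting the sign flips along the way, the symbol is +1.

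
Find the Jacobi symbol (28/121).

Pull out 2^2: since 121 ≡ 1 (mod 8), (2/121) = +1, so (2/121)^2 = +1.
Reciprocity: 7 ≡ 3 and 121 ≡ 1 (mod 4), so (7/121) = +(121/7).
Reduce top mod 7: now compute (2/7).
Pull out 2: since 7 ≡ 7 (mod 8), (2/7) = +1.
Reached (1/7) = 1. Collecting the sign flips along the way, the symbol is +1.

1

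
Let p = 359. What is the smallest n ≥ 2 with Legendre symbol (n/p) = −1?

(2/359) = +1, so 2 is a residue.
(3/359) = +1, so 3 is a residue.
(4/359) = +1, so 4 is a residue.
(5/359) = +1, so 5 is a residue.
(6/359) = +1, so 6 is a residue.
(7/359) = −1, so 7 is the smallest positive non-residue mod 359.

7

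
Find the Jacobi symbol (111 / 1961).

0

Reciprocity: 111 ≡ 3 and 1961 ≡ 1 (mod 4), so (111/1961) = +(1961/111).
Reduce top mod 111: now compute (74/111).
Pull out 2: since 111 ≡ 7 (mod 8), (2/111) = +1.
Reciprocity: 37 ≡ 1 and 111 ≡ 3 (mod 4), so (37/111) = +(111/37).
Reduce top mod 37: now compute (0/37).
Top reduces to 0: gcd > 1, so the symbol is 0.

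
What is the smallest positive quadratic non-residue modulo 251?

2

(2/251) = −1, so 2 is the smallest positive non-residue mod 251.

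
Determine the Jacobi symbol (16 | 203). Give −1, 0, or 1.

Pull out 2^4: since 203 ≡ 3 (mod 8), (2/203) = -1, so (2/203)^4 = +1.
Reached (1/203) = 1. Collecting the sign flips along the way, the symbol is +1.

1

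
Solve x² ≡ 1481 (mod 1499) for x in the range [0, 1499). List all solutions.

Since 1499 ≡ 3 (mod 4), a square root of 1481 is 1481^((1499+1)/4) = 1481^375 mod 1499.
Repeated squaring: 1481^2≡324, 1481^4≡46, 1481^8≡617, 1481^16≡1442, 1481^32≡251, 1481^64≡43, 1481^128≡350, 1481^256≡1081 (mod 1499).
1481^375 = 1481^(256+64+32+16+4+2+1) ≡ 850 (mod 1499).
Check: 850² = 722500 ≡ 1481 (mod 1499). The two roots are 649 and 850.

649, 850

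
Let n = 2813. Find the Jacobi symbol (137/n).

1

Reciprocity: 137 ≡ 1 and 2813 ≡ 1 (mod 4), so (137/2813) = +(2813/137).
Reduce top mod 137: now compute (73/137).
Reciprocity: 73 ≡ 1 and 137 ≡ 1 (mod 4), so (73/137) = +(137/73).
Reduce top mod 73: now compute (64/73).
Pull out 2^6: since 73 ≡ 1 (mod 8), (2/73) = +1, so (2/73)^6 = +1.
Reached (1/73) = 1. Collecting the sign flips along the way, the symbol is +1.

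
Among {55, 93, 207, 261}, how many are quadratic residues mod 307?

(55/307) = -1 → non-residue.
(93/307) = +1 → QR.
(207/307) = -1 → non-residue.
(261/307) = -1 → non-residue.
Total quadratic residues among the 4: 1.

1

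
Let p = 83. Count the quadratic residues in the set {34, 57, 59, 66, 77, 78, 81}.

(34/83) = -1 → non-residue.
(57/83) = -1 → non-residue.
(59/83) = +1 → QR.
(66/83) = -1 → non-residue.
(77/83) = +1 → QR.
(78/83) = +1 → QR.
(81/83) = +1 → QR.
Total quadratic residues among the 7: 4.

4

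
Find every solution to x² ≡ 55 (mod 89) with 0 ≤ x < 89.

12, 77

89 ≡ 1 (mod 4), so we find a root by search.
Trying successive values, 12² = 144 ≡ 55 (mod 89). The other root is 89 − 12 = 77.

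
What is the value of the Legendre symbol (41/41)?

0

First reduce: 41 ≡ 0 (mod 41).
Top reduces to 0: gcd > 1, so the symbol is 0.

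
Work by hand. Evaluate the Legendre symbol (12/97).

Pull out 2^2: since 97 ≡ 1 (mod 8), (2/97) = +1, so (2/97)^2 = +1.
Reciprocity: 3 ≡ 3 and 97 ≡ 1 (mod 4), so (3/97) = +(97/3).
Reduce top mod 3: now compute (1/3).
Reached (1/3) = 1. Collecting the sign flips along the way, the symbol is +1.

1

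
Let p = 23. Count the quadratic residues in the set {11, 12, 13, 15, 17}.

2

(11/23) = -1 → non-residue.
(12/23) = +1 → QR.
(13/23) = +1 → QR.
(15/23) = -1 → non-residue.
(17/23) = -1 → non-residue.
Total quadratic residues among the 5: 2.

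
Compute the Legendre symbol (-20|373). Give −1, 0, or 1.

Euler's criterion: (-20/373) ≡ 353^186 (mod 373).
353^2 ≡ 27 (mod 373)
353^4 ≡ 356 (mod 373)
353^8 ≡ 289 (mod 373)
353^16 ≡ 342 (mod 373)
353^32 ≡ 215 (mod 373)
353^64 ≡ 346 (mod 373)
353^128 ≡ 356 (mod 373)
353^186 = 353^(128+32+16+8+2) ≡ 372 (mod 373).
Result is 372 ≡ −1, so (-20/373) = −1.

-1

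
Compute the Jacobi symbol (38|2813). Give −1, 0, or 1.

Pull out 2: since 2813 ≡ 5 (mod 8), (2/2813) = -1.
Reciprocity: 19 ≡ 3 and 2813 ≡ 1 (mod 4), so (19/2813) = +(2813/19).
Reduce top mod 19: now compute (1/19).
Reached (1/19) = 1. Collecting the sign flips along the way, the symbol is -1.

-1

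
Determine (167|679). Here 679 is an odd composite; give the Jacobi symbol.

Reciprocity: 167 ≡ 3 and 679 ≡ 3 (mod 4), so (167/679) = −(679/167).
Reduce top mod 167: now compute (11/167).
Reciprocity: 11 ≡ 3 and 167 ≡ 3 (mod 4), so (11/167) = −(167/11).
Reduce top mod 11: now compute (2/11).
Pull out 2: since 11 ≡ 3 (mod 8), (2/11) = -1.
Reached (1/11) = 1. Collecting the sign flips along the way, the symbol is -1.

-1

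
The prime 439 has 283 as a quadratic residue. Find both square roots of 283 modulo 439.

Since 439 ≡ 3 (mod 4), a square root of 283 is 283^((439+1)/4) = 283^110 mod 439.
Repeated squaring: 283^2≡191, 283^4≡44, 283^8≡180, 283^16≡353, 283^32≡372, 283^64≡99 (mod 439).
283^110 = 283^(64+32+8+4+2) ≡ 40 (mod 439).
Check: 40² = 1600 ≡ 283 (mod 439). The two roots are 40 and 399.

40, 399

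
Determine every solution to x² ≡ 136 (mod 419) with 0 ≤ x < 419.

Since 419 ≡ 3 (mod 4), a square root of 136 is 136^((419+1)/4) = 136^105 mod 419.
Repeated squaring: 136^2≡60, 136^4≡248, 136^8≡330, 136^16≡379, 136^32≡343, 136^64≡329 (mod 419).
136^105 = 136^(64+32+8+1) ≡ 107 (mod 419).
Check: 107² = 11449 ≡ 136 (mod 419). The two roots are 107 and 312.

107, 312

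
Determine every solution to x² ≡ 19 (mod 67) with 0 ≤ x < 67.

Since 67 ≡ 3 (mod 4), a square root of 19 is 19^((67+1)/4) = 19^17 mod 67.
Repeated squaring: 19^2≡26, 19^4≡6, 19^8≡36, 19^16≡23 (mod 67).
19^17 = 19^(16+1) ≡ 35 (mod 67).
Check: 35² = 1225 ≡ 19 (mod 67). The two roots are 32 and 35.

32, 35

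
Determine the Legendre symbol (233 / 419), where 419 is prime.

Reciprocity: 233 ≡ 1 and 419 ≡ 3 (mod 4), so (233/419) = +(419/233).
Reduce top mod 233: now compute (186/233).
Pull out 2: since 233 ≡ 1 (mod 8), (2/233) = +1.
Reciprocity: 93 ≡ 1 and 233 ≡ 1 (mod 4), so (93/233) = +(233/93).
Reduce top mod 93: now compute (47/93).
Reciprocity: 47 ≡ 3 and 93 ≡ 1 (mod 4), so (47/93) = +(93/47).
Reduce top mod 47: now compute (46/47).
Pull out 2: since 47 ≡ 7 (mod 8), (2/47) = +1.
Reciprocity: 23 ≡ 3 and 47 ≡ 3 (mod 4), so (23/47) = −(47/23).
Reduce top mod 23: now compute (1/23).
Reached (1/23) = 1. Collecting the sign flips along the way, the symbol is -1.

-1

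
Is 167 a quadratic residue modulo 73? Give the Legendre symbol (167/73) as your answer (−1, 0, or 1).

First reduce: 167 ≡ 21 (mod 73).
Reciprocity: 21 ≡ 1 and 73 ≡ 1 (mod 4), so (21/73) = +(73/21).
Reduce top mod 21: now compute (10/21).
Pull out 2: since 21 ≡ 5 (mod 8), (2/21) = -1.
Reciprocity: 5 ≡ 1 and 21 ≡ 1 (mod 4), so (5/21) = +(21/5).
Reduce top mod 5: now compute (1/5).
Reached (1/5) = 1. Collecting the sign flips along the way, the symbol is -1.

-1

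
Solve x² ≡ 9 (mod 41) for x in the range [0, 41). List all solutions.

3, 38

41 ≡ 1 (mod 4), so we find a root by search.
Trying successive values, 3² = 9 ≡ 9 (mod 41). The other root is 41 − 3 = 38.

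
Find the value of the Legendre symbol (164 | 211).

Pull out 2^2: since 211 ≡ 3 (mod 8), (2/211) = -1, so (2/211)^2 = +1.
Reciprocity: 41 ≡ 1 and 211 ≡ 3 (mod 4), so (41/211) = +(211/41).
Reduce top mod 41: now compute (6/41).
Pull out 2: since 41 ≡ 1 (mod 8), (2/41) = +1.
Reciprocity: 3 ≡ 3 and 41 ≡ 1 (mod 4), so (3/41) = +(41/3).
Reduce top mod 3: now compute (2/3).
Pull out 2: since 3 ≡ 3 (mod 8), (2/3) = -1.
Reached (1/3) = 1. Collecting the sign flips along the way, the symbol is -1.

-1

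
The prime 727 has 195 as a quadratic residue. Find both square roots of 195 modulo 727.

Since 727 ≡ 3 (mod 4), a square root of 195 is 195^((727+1)/4) = 195^182 mod 727.
Repeated squaring: 195^2≡221, 195^4≡132, 195^8≡703, 195^16≡576, 195^32≡264, 195^64≡631, 195^128≡492 (mod 727).
195^182 = 195^(128+32+16+4+2) ≡ 453 (mod 727).
Check: 453² = 205209 ≡ 195 (mod 727). The two roots are 274 and 453.

274, 453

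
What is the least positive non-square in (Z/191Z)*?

(2/191) = +1, so 2 is a residue.
(3/191) = +1, so 3 is a residue.
(4/191) = +1, so 4 is a residue.
(5/191) = +1, so 5 is a residue.
(6/191) = +1, so 6 is a residue.
(7/191) = −1, so 7 is the smallest positive non-residue mod 191.

7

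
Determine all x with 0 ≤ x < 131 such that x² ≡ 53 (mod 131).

Since 131 ≡ 3 (mod 4), a square root of 53 is 53^((131+1)/4) = 53^33 mod 131.
Repeated squaring: 53^2≡58, 53^4≡89, 53^8≡61, 53^16≡53, 53^32≡58 (mod 131).
53^33 = 53^(32+1) ≡ 61 (mod 131).
Check: 61² = 3721 ≡ 53 (mod 131). The two roots are 61 and 70.

61, 70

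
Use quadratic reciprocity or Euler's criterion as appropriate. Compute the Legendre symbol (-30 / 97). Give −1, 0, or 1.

First reduce: -30 ≡ 67 (mod 97).
Reciprocity: 67 ≡ 3 and 97 ≡ 1 (mod 4), so (67/97) = +(97/67).
Reduce top mod 67: now compute (30/67).
Pull out 2: since 67 ≡ 3 (mod 8), (2/67) = -1.
Reciprocity: 15 ≡ 3 and 67 ≡ 3 (mod 4), so (15/67) = −(67/15).
Reduce top mod 15: now compute (7/15).
Reciprocity: 7 ≡ 3 and 15 ≡ 3 (mod 4), so (7/15) = −(15/7).
Reduce top mod 7: now compute (1/7).
Reached (1/7) = 1. Collecting the sign flips along the way, the symbol is -1.

-1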